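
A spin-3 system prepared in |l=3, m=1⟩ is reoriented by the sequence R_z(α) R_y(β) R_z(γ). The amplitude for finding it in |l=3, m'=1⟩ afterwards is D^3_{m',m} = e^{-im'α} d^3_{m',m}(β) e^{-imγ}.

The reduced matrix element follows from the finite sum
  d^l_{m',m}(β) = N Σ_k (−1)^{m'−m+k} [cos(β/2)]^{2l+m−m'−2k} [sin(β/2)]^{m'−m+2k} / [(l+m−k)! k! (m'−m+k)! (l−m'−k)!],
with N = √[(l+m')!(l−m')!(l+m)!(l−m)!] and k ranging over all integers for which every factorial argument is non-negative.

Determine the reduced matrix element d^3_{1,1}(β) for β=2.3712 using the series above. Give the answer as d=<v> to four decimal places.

d^3_{1,1}(β=2.3712) via the finite sum:
With c≡cos(β/2)=0.375741 and s≡sin(β/2)=0.926725, N=[24·2·24·2]^{1/2}=48.000000
The bounds max(0,m−m')=0 and min(l+m,l−m')=2 give 3 terms
  k=0: (−1)^0·48.0000/(48)·0.3757^6·0.9267^0 = +0.002814
  k=1: (−1)^1·48.0000/(6)·0.3757^4·0.9267^2 = -0.136945
  k=2: (−1)^2·48.0000/(8)·0.3757^2·0.9267^4 = +0.624786
d^3_{1,1}(2.3712) = +0.002814 -0.136945 +0.624786 = +0.490655

d=0.4907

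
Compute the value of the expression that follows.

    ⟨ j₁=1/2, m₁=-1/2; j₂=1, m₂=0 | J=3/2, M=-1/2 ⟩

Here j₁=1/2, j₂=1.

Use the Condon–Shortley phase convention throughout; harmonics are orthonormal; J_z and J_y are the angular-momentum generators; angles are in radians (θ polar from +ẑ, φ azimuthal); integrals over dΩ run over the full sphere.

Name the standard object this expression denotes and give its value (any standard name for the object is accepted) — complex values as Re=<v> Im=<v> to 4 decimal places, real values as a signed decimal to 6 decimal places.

This is a Clebsch–Gordan (vector-coupling) coefficient.
triangle: 0!×1!×2!/4! = 2/24
(j±m)!: 0!×1!×1!×1!×1!×2! = 2
prefactor² = (2J+1)×Δ×N² = 2/3
  k=0: +1/(0!×0!×1!×1!×0!×1!) = 1
Σ = 1  ⇒  CG² = 2/3×1² = 2/3
CG = +√(2/3) = +0.816497

Clebsch–Gordan coefficient, +√(2/3) ≈ +0.816497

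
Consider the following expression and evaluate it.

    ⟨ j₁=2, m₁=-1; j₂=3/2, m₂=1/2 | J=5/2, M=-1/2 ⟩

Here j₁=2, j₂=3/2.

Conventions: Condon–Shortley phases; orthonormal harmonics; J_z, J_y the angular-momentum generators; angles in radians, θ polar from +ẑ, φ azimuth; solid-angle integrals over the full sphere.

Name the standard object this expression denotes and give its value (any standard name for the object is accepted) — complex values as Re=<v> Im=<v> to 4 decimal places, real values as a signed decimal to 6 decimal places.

This is a Clebsch–Gordan (vector-coupling) coefficient.
triangle: 1!×3!×2!/7! = 12/5040
(j±m)!: 1!×3!×2!×1!×2!×3! = 144
prefactor² = (2J+1)×Δ×N² = 72/35
  k=0: +1/(0!×1!×3!×2!×0!×0!) = 1/12
  k=1: −1/(1!×0!×2!×1!×1!×1!) = -1/2
Σ = -5/12  ⇒  CG² = 72/35×(-5/12)² = 5/14
CG = −√(5/14) = -0.597614

Clebsch–Gordan coefficient, −√(5/14) ≈ -0.597614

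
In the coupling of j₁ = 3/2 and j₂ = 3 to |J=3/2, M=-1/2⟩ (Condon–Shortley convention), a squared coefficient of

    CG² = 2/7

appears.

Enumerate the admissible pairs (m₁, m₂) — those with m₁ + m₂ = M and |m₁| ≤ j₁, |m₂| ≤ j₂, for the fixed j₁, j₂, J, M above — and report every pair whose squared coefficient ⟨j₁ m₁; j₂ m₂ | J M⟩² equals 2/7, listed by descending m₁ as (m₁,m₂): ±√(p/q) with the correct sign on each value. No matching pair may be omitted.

(3/2,-2): +√(2/7)

Admissible pairs with m₁+m₂ = M = -1/2: (-3/2,1), (-1/2,0), (1/2,-1), (3/2,-2)
  (m₁,m₂)=(3/2,-2): CG² = 2/7, CG = +√(2/7)   ← matches the target
  (m₁,m₂)=(1/2,-1): CG² = 12/35, CG = −√(12/35)
  (m₁,m₂)=(-1/2,0): CG² = 9/35, CG = +√(9/35)
  (m₁,m₂)=(-3/2,1): CG² = 4/35, CG = −√(4/35)
Pairs with CG² = 2/7: (3/2,-2): +√(2/7)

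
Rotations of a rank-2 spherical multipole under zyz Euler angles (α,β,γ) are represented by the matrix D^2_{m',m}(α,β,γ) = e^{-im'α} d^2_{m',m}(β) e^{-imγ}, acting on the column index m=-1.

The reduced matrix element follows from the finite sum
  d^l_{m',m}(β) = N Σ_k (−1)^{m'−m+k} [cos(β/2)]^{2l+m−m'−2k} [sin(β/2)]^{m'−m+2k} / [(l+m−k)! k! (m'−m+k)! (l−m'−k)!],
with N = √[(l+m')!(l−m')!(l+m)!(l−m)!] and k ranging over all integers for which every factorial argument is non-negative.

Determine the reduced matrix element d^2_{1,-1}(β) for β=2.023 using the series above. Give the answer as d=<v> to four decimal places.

d=0.0906

d^2_{1,-1}(β=2.0230) via the finite sum:
c=cos(2.023000/2)=0.530590, s=sin(2.023000/2)=0.847629; N=√[6·1·1·6]=6.000000
Admissible k: 0..1 (factorial args all ≥0)
  k=0: (−1)^2·6.0000/(2)·0.5306^2·0.8476^2 = +0.606807
  k=1: (−1)^3·6.0000/(6)·0.5306^0·0.8476^4 = -0.516205
d^2_{1,-1}(2.0230) = +0.606807 -0.516205 = +0.090601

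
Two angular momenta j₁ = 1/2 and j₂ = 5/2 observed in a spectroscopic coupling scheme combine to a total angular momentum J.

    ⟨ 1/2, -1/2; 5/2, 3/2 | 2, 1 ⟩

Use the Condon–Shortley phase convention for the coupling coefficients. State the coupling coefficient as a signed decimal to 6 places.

−√(2/3) = -0.816497

√[5·1!0!4!/6! · 0!1!4!1!3!1!] = √(24)
  +(−1)^1/∏(1,0,0,3,0,1)! = -1/6  (running -1/6)
⟨..|..⟩ = √(24)·(-1/6) = -0.816497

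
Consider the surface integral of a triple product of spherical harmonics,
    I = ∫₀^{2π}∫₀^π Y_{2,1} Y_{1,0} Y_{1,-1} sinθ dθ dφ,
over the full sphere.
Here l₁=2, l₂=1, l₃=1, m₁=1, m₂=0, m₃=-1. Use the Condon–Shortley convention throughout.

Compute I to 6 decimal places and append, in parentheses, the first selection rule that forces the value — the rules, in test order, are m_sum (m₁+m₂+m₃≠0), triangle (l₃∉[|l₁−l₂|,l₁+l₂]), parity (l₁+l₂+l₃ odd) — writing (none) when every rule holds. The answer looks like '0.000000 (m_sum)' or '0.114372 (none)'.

Rules hold: Σm=0, L=4 even, 1≤1≤3.
N = 5·3·3 = 45
Δ = 2!·2!·0!/5! = 1/30
Racah Σ t=1..1: t=1:−1/1 = -1/1
⇒ 3j(2 1 1; 0 0 0)² = 2/15, sgn +1
Racah Σ t=1..1: t=1:−1/2 = -1/2
⇒ 3j(2 1 1; 1 0 -1)² = 1/10, sgn -1
4πI² = N·(3j₀)²·(3jₘ)² = 3/5
I = -1·√(0.6/4π) = -0.21850969
No selection rule forces the value: the integral is nonzero (none).

-0.218510 (none)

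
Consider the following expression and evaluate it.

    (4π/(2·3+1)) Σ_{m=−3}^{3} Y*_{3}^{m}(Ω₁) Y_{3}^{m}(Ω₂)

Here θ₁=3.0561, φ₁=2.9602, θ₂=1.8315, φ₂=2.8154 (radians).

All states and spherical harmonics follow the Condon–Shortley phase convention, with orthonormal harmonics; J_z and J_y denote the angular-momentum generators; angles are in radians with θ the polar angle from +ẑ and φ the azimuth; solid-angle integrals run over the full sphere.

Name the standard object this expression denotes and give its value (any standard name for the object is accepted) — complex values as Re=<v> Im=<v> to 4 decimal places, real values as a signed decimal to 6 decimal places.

Legendre polynomial (addition theorem), -0.410758

This sum is the spherical-harmonic addition theorem: it equals the Legendre polynomial P_l(cos γ) of the angle γ between the two directions.
Expand P_3 via completeness: Σ_{m} conj(Y_{3,m}) at Ω₁ times Y_{3,m} at Ω₂ —
  m=-3: (-0.000222+0.000134i) × (-0.210075-0.312252i) = +0.000089+0.000041i  (running Σ = +0.000089+0.000041i)
  m=-2: (-0.006941+0.002635i) × (-0.195422-0.149297i) = +0.001750+0.000521i  (running Σ = +0.001838+0.000563i)
  m=-1: (-0.107583+0.019732i) × (+0.197530+0.066820i) = -0.022569-0.003291i  (running Σ = -0.020731-0.002729i)
  m=0: (-0.730072-0.000000i) × (+0.256616+0.000000i) = -0.187348-0.000000i  (running Σ = -0.208079-0.002729i)
  m=1: (+0.107583+0.019732i) × (-0.197530+0.066820i) = -0.022569+0.003291i  (running Σ = -0.230648+0.000563i)
  m=2: (-0.006941-0.002635i) × (-0.195422+0.149297i) = +0.001750-0.000521i  (running Σ = -0.228898+0.000041i)
  m=3: (+0.000222+0.000134i) × (+0.210075-0.312252i) = +0.000089-0.000041i  (running Σ = -0.228810-0.000000i)
Accumulated sum -0.228810-0.000000i; after 4π/(2l+1) scaling, -0.410758-0.000000i ⇒ P_3 = -0.410758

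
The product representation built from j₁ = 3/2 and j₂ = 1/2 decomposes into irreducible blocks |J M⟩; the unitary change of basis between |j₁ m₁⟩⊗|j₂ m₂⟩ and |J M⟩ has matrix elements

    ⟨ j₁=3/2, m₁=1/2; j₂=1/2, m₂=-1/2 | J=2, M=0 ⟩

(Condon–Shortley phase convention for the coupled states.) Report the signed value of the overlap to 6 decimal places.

+0.707107

√[5·0!3!1!/5! · 2!1!0!1!2!2!] = √(2)
  +(−1)^0/∏(0,0,1,0,2,1)! = 1/2  (running 1/2)
⟨..|..⟩ = √(2)·(1/2) = +0.707107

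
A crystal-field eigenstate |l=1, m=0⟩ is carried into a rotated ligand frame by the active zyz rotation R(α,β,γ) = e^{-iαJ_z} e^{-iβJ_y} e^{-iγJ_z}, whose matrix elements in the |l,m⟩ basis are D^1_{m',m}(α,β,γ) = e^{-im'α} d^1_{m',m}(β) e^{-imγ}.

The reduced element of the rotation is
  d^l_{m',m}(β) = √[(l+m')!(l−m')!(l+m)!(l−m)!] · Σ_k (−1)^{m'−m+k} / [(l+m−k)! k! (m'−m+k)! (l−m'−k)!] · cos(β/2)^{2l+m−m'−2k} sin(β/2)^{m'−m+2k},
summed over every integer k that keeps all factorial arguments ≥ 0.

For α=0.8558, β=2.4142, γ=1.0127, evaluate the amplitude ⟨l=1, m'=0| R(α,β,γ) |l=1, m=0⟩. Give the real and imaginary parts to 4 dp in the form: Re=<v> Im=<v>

Re=-0.7469 Im=0.0000

First d^1_{0,0}(β=2.4142), then the phase factors e^{-i(0)α} and e^{-i(0)γ}:
c=cos(2.414200/2)=0.355731, s=sin(2.414200/2)=0.934588; N=√[1·1·1·1]=1.000000
The bounds max(0,m−m')=0 and min(l+m,l−m')=1 give 2 terms
  k=0: (−1)^0·1.0000/(1)·0.3557^2·0.9346^0 = +0.126545
  k=1: (−1)^1·1.0000/(1)·0.3557^0·0.9346^2 = -0.873455
d^1_{0,0}(2.4142) = +0.126545 -0.873455 = -0.746911
Attach z-rotation phases: D = e^{-i(0)(0.8558)}·(-0.746911)·e^{-i(0)(1.0127)} = -0.746911+0.000000i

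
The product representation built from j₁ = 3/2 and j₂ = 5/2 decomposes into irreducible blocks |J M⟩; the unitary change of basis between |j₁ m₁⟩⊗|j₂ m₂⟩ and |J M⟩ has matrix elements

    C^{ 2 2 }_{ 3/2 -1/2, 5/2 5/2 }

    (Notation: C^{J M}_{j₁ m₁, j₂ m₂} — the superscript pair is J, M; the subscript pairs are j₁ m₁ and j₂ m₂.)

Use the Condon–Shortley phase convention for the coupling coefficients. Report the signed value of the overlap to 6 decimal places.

+√(10/21) = +0.690066

j₁+j₂−J=2  J+j₁−j₂=1  J−j₁+j₂=3  j₁+j₂+J+1=7
(j₁±m₁, j₂±m₂, J±M) = (1,2,5,0,4,0)
P² = 480/7
sum k=2..2:
  [2] +1/12 = 1/12
S = 1/12
C² = P²·S² = 10/21 ; C = +0.690066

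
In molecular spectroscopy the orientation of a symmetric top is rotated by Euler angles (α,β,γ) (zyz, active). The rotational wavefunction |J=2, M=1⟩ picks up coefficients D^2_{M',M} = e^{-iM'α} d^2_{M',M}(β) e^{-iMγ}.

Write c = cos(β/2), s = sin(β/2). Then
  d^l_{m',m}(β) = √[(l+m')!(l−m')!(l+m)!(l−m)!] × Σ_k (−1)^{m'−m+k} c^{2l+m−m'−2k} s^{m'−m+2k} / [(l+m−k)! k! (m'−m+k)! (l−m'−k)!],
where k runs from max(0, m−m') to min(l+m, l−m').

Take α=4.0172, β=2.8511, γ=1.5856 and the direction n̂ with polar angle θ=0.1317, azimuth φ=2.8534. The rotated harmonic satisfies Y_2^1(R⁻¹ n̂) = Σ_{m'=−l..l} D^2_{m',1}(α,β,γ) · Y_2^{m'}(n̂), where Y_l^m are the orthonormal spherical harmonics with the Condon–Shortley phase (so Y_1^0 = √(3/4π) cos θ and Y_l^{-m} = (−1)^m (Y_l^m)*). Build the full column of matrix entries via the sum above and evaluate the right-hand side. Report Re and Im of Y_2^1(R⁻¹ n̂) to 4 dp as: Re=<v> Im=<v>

Re=-0.0835 Im=0.2423

Need the full column D^2_{m',1} for m'=−2..2 at α=4.0172, β=2.8511, γ=1.5856.
cos(β/2)=0.144736, sin(β/2)=0.989470
d^2_{-2,1}: single k=3 term ⇒ +0.280424;  D = +0.276587+0.046230i
d^2_{-1,1}: k∈[2..3] ⇒ +0.061529 -0.958542 = -0.897013;  D = +0.680264-0.584698i
d^2_{0,1}: k∈[1..2] ⇒ +0.007349 -0.343448 = -0.336099;  D = +0.004975+0.336062i
d^2_{1,1}: k∈[0..1] ⇒ +0.000439 -0.061529 = -0.061090;  D = -0.047487-0.038431i
d^2_{2,1}: single k=0 term ⇒ -0.006000;  D = +0.005886-0.001164i
Y_2^{m'}(θ=0.1317,φ=2.8534) and Σ D·Y over m':
  (+0.2766+0.0462i)·(+0.0056+0.0036i)  (+0.6803-0.5847i)·(-0.0964-0.0286i)  (+0.0050+0.3361i)·(+0.6145+0.0000i)  (-0.0475-0.0384i)·(+0.0964-0.0286i)  (+0.0059-0.0012i)·(+0.0056-0.0036i)
Y_2^1(R⁻¹ n̂) = -0.083522+0.242319i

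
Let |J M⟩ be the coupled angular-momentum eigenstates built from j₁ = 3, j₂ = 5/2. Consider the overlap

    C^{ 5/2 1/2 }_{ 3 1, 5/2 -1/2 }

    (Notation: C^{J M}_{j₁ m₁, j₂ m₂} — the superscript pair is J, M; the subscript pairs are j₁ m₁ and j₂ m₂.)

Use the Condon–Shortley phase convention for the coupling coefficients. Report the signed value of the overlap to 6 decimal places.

-0.478091

triangle: 3!·3!·2!/9! = 72/362880
(j±m)!: 4!·2!·2!·3!·3!·2! = 6912
prefactor² = (2J+1)·Δ·N² = 288/35
  k=0: +1/(0!·3!·2!·2!·1!·0!) = 1/24
  k=1: −1/(1!·2!·1!·1!·2!·1!) = -1/4
  k=2: +1/(2!·1!·0!·0!·3!·2!) = 1/24
Σ = -1/6  ⇒  CG² = 288/35·(-1/6)² = 8/35
CG = −√(8/35) = -0.478091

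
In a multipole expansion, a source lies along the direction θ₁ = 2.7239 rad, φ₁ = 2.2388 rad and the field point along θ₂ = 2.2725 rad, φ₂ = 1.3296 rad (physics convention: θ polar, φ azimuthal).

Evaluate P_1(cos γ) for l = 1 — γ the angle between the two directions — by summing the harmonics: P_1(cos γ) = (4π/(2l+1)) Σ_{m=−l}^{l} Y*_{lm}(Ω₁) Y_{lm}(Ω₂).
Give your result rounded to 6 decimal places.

0.780366

Expand P_1 via completeness: Σ_{m} conj(Y_{1,m}) at Ω₁ times Y_{1,m} at Ω₂ —
  [-1]  conj(Y_{1,-1})(Ω₁) = -0.08681 + 0.11003j ; Y_{1,-1}(Ω₂) = 0.06303 - 0.25623j ; Δ = 0.02272 + 0.02918j
  [+0]  conj(Y_{1,0})(Ω₁) = -0.44660 + 0.00000j ; Y_{1,0}(Ω₂) = -0.31540 + 0.00000j ; Δ = 0.14086 + 0.00000j
  [+1]  conj(Y_{1,1})(Ω₁) = 0.08681 + 0.11003j ; Y_{1,1}(Ω₂) = -0.06303 - 0.25623j ; Δ = 0.02272 - 0.02918j
Total Σ_m = 0.18630 + 0.00000j. Multiply by 4.188790: 0.78037 + 0.00000j. P_1(cos γ) = 0.780366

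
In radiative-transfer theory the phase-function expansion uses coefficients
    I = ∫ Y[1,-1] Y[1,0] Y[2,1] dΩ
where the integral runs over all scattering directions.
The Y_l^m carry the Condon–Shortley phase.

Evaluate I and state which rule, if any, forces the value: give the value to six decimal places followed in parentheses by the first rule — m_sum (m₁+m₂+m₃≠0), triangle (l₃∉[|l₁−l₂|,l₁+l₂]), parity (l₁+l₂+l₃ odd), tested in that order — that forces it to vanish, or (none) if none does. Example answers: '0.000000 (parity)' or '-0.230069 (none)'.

-0.218510 (none)

m-sum 0 ✓  L=4 even ✓  0≤2≤2 ✓
Π(2lᵢ+1) = 3×3×5 = 45
triangle coeff Δ(1,1,2) = 1/30
Σ_t [0,0]: t=0:+1/1 = 1/1
(3j)²=2/15 [(1 1 2; 0 0 0)], sign=+1
Σ_t [0,0]: t=0:+1/2 = 1/2
(3j)²=1/10 [(1 1 2; -1 0 1)], sign=-1
⇒ 4πI² = 3/5
I = (-1)√(3/5/(4π)) = -0.21850969
No selection rule forces the value: the integral is nonzero (none).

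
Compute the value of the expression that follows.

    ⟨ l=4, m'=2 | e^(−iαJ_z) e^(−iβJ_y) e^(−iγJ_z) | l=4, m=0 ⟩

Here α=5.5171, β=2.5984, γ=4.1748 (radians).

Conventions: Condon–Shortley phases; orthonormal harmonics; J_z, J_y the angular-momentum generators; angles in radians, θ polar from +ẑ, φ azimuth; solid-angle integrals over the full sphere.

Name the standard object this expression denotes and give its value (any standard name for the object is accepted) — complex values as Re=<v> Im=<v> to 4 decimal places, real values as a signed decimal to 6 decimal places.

Wigner D-matrix element, Re=0.0168 Im=0.4358

This is a Wigner D-matrix element — the rotation-matrix element ⟨l m'| R(α,β,γ) |l m⟩ in the angular-momentum basis.
First d^4_{2,0}(β=2.5984), then the phase factors e^{-i(2)α} and e^{-i(0)γ}:
Half-angle: c=0.268270, s=0.963344. N=√(720·2·24·24)=910.735966
Admissible k: 0..2 (factorial args all ≥0)
  k=0: (−1)^2·910.7360/(96)·0.2683^6·0.9633^2 = +0.003282
  k=1: (−1)^3·910.7360/(36)·0.2683^4·0.9633^4 = -0.112850
  k=2: (−1)^4·910.7360/(96)·0.2683^2·0.9633^6 = +0.545698
d^4_{2,0}(2.5984) = +0.003282 -0.112850 +0.545698 = +0.436130
Phases: e^{-i·(2)·5.5171}=+0.038616+0.999254i, e^{-i·(0)·4.1748}=+1.000000+0.000000i ⇒ D=+0.016842+0.435804i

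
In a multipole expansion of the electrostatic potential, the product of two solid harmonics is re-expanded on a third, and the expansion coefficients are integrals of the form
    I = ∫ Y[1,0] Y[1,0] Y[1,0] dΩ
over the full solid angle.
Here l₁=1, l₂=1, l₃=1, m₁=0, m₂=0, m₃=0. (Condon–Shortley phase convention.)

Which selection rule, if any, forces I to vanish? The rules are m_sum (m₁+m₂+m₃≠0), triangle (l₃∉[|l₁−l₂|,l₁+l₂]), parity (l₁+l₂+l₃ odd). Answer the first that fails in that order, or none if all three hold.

azimuthal sum: 0 + 0 + 0 = 0  ✓
0 ≤ 1 ≤ 2 (triangle on l)  ✓
L = 1 + 1 + 1 = 3 (odd)  ✗

parity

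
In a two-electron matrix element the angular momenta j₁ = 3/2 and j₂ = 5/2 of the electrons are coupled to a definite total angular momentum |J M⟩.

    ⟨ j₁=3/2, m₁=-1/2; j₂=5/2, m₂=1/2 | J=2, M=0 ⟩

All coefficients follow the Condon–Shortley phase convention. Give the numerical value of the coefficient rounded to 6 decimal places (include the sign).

j₁+j₂−J=2  J+j₁−j₂=1  J−j₁+j₂=3  j₁+j₂+J+1=7
(j₁±m₁, j₂±m₂, J±M) = (1,2,3,2,2,2)
P² = 8/7
sum k=1..2:
  [1] −1/2 = -1/2
  [2] +1/4 = 1/4
S = -1/4
C² = P²·S² = 1/14 ; C = -0.267261

-0.267261  (= −√(1/14))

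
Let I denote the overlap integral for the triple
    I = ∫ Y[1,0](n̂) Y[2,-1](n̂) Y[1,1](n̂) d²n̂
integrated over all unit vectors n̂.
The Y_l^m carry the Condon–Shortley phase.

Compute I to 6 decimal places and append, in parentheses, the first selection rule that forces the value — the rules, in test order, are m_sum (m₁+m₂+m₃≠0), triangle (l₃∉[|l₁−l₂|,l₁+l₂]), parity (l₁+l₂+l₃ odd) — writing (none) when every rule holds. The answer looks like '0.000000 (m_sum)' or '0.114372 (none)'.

-0.218510 (none)

Checks pass: Σm=0; 4 even; l₃=1∈[1,3].
(2·1+1)(2·2+1)(2·1+1) = 45
Δ: 2! 0! 2! / 5! → 1/30
sum: t=1:−1/1 = -1/1
3j²(1 2 1; 0 0 0) = Δ·Π!·Σ² = 2/15  (sign +1)
sum: t=1:−1/2 = -1/2
3j²(1 2 1; 0 -1 1) = Δ·Π!·Σ² = 1/10  (sign -1)
combine: 4πI² = 45·2/15·1/10 = 3/5
take √, sign -1: I = -0.21850969
No selection rule forces the value: the integral is nonzero (none).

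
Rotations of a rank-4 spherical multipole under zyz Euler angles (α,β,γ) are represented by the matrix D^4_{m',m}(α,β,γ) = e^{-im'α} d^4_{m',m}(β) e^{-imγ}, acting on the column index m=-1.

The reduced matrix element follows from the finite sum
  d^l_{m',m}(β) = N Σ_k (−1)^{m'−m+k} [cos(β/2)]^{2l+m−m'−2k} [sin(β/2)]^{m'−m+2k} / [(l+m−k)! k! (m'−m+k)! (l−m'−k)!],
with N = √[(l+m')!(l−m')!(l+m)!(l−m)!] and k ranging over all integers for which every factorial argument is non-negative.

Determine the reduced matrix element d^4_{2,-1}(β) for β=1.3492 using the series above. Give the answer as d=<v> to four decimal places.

d=-0.1635

d^4_{2,-1}(β=1.3492) via the finite sum:
With c≡cos(β/2)=0.780957 and s≡sin(β/2)=0.624585, N=[720·2·6·120]^{1/2}=1018.233765
The bounds max(0,m−m')=0 and min(l+m,l−m')=2 give 3 terms
  k=0: (−1)^3·1018.2338/(72)·0.7810^5·0.6246^3 = -1.000979
  k=1: (−1)^4·1018.2338/(48)·0.7810^3·0.6246^5 = +0.960384
  k=2: (−1)^5·1018.2338/(240)·0.7810^1·0.6246^7 = -0.122858
d^4_{2,-1}(1.3492) = -1.000979 +0.960384 -0.122858 = -0.163452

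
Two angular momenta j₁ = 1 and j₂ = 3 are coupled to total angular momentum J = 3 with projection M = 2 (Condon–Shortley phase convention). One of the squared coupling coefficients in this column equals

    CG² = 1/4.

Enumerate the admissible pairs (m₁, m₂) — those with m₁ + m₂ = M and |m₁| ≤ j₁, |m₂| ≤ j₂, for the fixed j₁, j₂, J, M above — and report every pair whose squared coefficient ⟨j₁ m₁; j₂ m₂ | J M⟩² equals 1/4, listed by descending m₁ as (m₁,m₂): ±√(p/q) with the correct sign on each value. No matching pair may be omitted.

Admissible pairs with m₁+m₂ = M = 2: (-1,3), (0,2), (1,1)
  (m₁,m₂)=(1,1): CG² = 5/12, CG = +√(5/12)
  (m₁,m₂)=(0,2): CG² = 1/3, CG = −√(1/3)
  (m₁,m₂)=(-1,3): CG² = 1/4, CG = −√(1/4)   ← matches the target
Pairs with CG² = 1/4: (-1,3): −√(1/4)

(-1,3): −√(1/4)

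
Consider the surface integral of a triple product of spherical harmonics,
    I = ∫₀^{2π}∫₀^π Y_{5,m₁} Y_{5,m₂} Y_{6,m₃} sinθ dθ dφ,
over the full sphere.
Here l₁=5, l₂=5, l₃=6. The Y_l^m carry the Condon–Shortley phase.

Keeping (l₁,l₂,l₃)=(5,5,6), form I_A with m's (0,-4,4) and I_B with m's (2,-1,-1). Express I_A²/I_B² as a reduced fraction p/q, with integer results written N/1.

Same 5,5,6: normalisation and zero-m 3j drop out of the ratio.
A: Δ: 4! 6! 6! / 17! → 1/28588560; sum: t=0:+1/345600 t=1:−1/207360 = -1/518400; 3j²(5 5 6; 0 -4 4) = Δ·Π!·Σ² = 12/2431  (sign -1)
B: Δ: 4! 6! 6! / 17! → 1/28588560; sum: t=0:+1/41472 t=1:−1/10368 t=2:+1/23040 t=3:−1/518400 = -1/32400; 3j²(5 5 6; 2 -1 -1) = Δ·Π!·Σ² = 128/12155  (sign +1)
I_A²/I_B² = (12/2431)/(128/12155) = 15/32

15/32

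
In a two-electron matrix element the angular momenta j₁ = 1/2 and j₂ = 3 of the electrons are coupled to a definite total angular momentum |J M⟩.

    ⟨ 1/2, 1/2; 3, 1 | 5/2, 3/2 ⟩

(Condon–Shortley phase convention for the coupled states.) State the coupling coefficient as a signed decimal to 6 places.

+0.534522

j₁+j₂−J=1  J+j₁−j₂=0  J−j₁+j₂=5  j₁+j₂+J+1=7
(j₁±m₁, j₂±m₂, J±M) = (1,0,4,2,4,1)
P² = 1152/7
sum k=0..0:
  [0] +1/24 = 1/24
S = 1/24
C² = P²·S² = 2/7 ; C = +0.534522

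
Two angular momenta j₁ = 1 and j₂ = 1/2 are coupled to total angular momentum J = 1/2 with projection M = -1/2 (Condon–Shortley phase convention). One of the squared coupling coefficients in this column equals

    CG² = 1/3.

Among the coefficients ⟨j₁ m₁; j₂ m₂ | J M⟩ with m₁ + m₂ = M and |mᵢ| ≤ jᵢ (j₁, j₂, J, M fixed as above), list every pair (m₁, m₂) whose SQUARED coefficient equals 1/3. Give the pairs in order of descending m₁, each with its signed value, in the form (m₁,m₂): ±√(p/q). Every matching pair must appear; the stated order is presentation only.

Admissible pairs with m₁+m₂ = M = -1/2: (-1,1/2), (0,-1/2)
  (m₁,m₂)=(0,-1/2): CG² = 1/3, CG = +√(1/3)   ← matches the target
  (m₁,m₂)=(-1,1/2): CG² = 2/3, CG = −√(2/3)
Pairs with CG² = 1/3: (0,-1/2): +√(1/3)

(0,-1/2): +√(1/3)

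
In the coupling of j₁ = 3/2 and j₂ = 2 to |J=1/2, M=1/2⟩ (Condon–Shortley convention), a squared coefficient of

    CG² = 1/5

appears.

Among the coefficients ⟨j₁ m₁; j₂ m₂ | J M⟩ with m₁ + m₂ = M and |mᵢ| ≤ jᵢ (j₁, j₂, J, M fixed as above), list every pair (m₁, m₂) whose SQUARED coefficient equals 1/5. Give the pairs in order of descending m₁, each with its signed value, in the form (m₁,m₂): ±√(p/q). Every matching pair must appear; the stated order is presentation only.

(1/2,0): −√(1/5)

Admissible pairs with m₁+m₂ = M = 1/2: (-3/2,2), (-1/2,1), (1/2,0), (3/2,-1)
  (m₁,m₂)=(3/2,-1): CG² = 1/10, CG = +√(1/10)
  (m₁,m₂)=(1/2,0): CG² = 1/5, CG = −√(1/5)   ← matches the target
  (m₁,m₂)=(-1/2,1): CG² = 3/10, CG = +√(3/10)
  (m₁,m₂)=(-3/2,2): CG² = 2/5, CG = −√(2/5)
Pairs with CG² = 1/5: (1/2,0): −√(1/5)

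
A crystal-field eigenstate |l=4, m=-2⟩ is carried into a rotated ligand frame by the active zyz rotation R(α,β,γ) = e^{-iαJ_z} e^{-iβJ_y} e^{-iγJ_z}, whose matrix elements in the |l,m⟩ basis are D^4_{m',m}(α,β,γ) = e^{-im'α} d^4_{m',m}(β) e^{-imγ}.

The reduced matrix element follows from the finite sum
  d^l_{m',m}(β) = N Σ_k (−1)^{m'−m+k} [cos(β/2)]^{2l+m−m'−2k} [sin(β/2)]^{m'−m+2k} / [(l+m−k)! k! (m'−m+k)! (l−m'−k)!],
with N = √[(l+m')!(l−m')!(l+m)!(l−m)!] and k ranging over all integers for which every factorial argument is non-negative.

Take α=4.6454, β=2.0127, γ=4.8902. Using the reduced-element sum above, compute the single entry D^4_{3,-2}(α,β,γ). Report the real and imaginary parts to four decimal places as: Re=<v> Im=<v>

Re=0.0659 Im=-0.1059

D^4_{3,-2}(4.6454,2.0127,4.8902) = e^{-i·3·4.6454}·d^4_{3,-2}(2.0127)·e^{-i·-2·4.8902}. Compute d first:
With c≡cos(β/2)=0.534948 and s≡sin(β/2)=0.844885, N=[5040·1·2·720]^{1/2}=2693.993318
Admissible k: 0..1 (factorial args all ≥0)
  k=0: (−1)^5·2693.9933/(240)·0.5349^3·0.8449^5 = -0.739789
  k=1: (−1)^6·2693.9933/(720)·0.5349^1·0.8449^7 = +0.615118
d^4_{3,-2}(2.0127) = -0.739789 +0.615118 = -0.124671
Phases: e^{-i·(3)·4.6454}=+0.199617-0.979874i, e^{-i·(-2)·4.8902}=-0.937430-0.348174i ⇒ D=+0.065863-0.105853i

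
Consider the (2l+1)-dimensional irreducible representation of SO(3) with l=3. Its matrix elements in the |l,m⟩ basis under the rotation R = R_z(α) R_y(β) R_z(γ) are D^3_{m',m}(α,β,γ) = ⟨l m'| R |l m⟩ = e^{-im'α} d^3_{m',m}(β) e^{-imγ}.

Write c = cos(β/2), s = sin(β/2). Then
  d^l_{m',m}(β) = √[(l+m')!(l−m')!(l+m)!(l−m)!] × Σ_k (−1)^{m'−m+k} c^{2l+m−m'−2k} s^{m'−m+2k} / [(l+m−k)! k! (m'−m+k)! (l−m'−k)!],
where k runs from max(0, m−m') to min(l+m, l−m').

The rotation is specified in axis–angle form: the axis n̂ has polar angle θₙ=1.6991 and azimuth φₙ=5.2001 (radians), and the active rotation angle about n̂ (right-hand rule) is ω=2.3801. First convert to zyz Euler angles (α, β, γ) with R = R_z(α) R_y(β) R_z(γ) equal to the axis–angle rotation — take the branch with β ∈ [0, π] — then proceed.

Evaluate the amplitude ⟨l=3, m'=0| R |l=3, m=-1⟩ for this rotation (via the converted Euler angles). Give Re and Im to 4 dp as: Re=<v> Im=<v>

Axis–angle → zyz. n̂ = (sinθₙcosφₙ, sinθₙsinφₙ, cosθₙ) = (+0.464753, -0.876147, -0.127952), ω = 2.3801.
R = I cosω + sinω [n̂]ₓ + (1−cosω) n̂n̂ᵀ gives
  R = [-0.351472, -0.613633, -0.707051; -0.790207, +0.599444, -0.127434; +0.502035, +0.513928, -0.695585]
β = atan2(√(R₁₃²+R₂₃²), R₃₃) = 2.340030; α = atan2(R₂₃, R₁₃) mod 2π = 3.319912; γ = atan2(R₃₂, −R₃₁) mod 2π = 2.344489
First d^3_{0,-1}(β=2.3400), then the phase factors e^{-i(0)α} and e^{-i(-1)γ}:
c=cos(2.340030/2)=0.390138, s=sin(2.340030/2)=0.920757; N=√[6·6·2·24]=41.569219
k∈{0,1,2} keeps every argument non-negative
  k=0: (−1)^1·41.5692/(12)·0.3901^5·0.9208^1 = -0.028829
  k=1: (−1)^2·41.5692/(4)·0.3901^3·0.9208^3 = +0.481726
  k=2: (−1)^3·41.5692/(12)·0.3901^1·0.9208^5 = -0.894402
d^3_{0,-1}(2.3400) = -0.028829 +0.481726 -0.894402 = -0.441504
D = (+1.000000+0.000000i)·(-0.441504)·(-0.698782+0.715335i) = +0.308515-0.315824i

Re=0.3085 Im=-0.3158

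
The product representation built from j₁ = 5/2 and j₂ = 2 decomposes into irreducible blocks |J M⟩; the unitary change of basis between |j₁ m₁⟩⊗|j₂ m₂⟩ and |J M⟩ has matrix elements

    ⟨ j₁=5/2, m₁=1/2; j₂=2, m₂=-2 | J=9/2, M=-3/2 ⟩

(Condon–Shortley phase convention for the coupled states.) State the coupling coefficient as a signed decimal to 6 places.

j₁+j₂−J=0  J+j₁−j₂=5  J−j₁+j₂=4  j₁+j₂+J+1=10
(j₁±m₁, j₂±m₂, J±M) = (3,2,0,4,3,6)
P² = 69120/7
sum k=0..0:
  [0] +1/288 = 1/288
S = 1/288
C² = P²·S² = 5/42 ; C = +0.345033

+0.345033  (= +√(5/42))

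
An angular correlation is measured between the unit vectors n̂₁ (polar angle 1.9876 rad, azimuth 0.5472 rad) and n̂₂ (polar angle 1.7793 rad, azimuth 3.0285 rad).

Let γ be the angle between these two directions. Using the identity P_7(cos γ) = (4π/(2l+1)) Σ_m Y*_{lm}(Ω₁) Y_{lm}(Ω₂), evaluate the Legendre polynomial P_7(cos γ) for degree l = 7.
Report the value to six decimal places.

Summing Y*_{l m}(θ₁,φ₁)·Y_{l m}(θ₂,φ₂) over m ∈ [−7, 7]; prefactor 4π/(2·7+1) = 0.837758:
  m=-7: (-0.206318, -0.169868) × (-0.301434, -0.305226) = (0.010343, 0.114177)  (running Σ = (0.010343, 0.114177))
  m=-6: (0.438293, 0.062484) × (-0.264376, -0.213160) = (-0.102555, -0.109946)  (running Σ = (-0.092212, 0.004232))
  m=-5: (-0.243675, 0.104634) × (0.123010, 0.078060) = (-0.038142, -0.006150)  (running Σ = (-0.130354, -0.001918))
  m=-4: (-0.104617, 0.147161) × (0.305785, 0.148606) = (-0.053859, 0.029453)  (running Σ = (-0.184214, 0.027535))
  m=-3: (0.023790, -0.335443) × (-0.042458, -0.014984) = (-0.006037, 0.013886)  (running Σ = (-0.190250, 0.041420))
  m=-2: (-0.019738, -0.038250) × (-0.318686, -0.073337) = (0.003485, 0.013637)  (running Σ = (-0.186765, 0.055057))
  m=-1: (0.285200, 0.173761) × (0.005627, 0.000639) = (0.001494, 0.001160)  (running Σ = (-0.185271, 0.056217))
  m=0: (0.002749, -0.000000) × (0.321443, 0.000000) = (0.000884, 0.000000)  (running Σ = (-0.184388, 0.056217))
  m=1: (-0.285200, 0.173761) × (-0.005627, 0.000639) = (0.001494, -0.001160)  (running Σ = (-0.182894, 0.055057))
  m=2: (-0.019738, 0.038250) × (-0.318686, 0.073337) = (0.003485, -0.013637)  (running Σ = (-0.179409, 0.041420))
  m=3: (-0.023790, -0.335443) × (0.042458, -0.014984) = (-0.006037, -0.013886)  (running Σ = (-0.185445, 0.027535))
  m=4: (-0.104617, -0.147161) × (0.305785, -0.148606) = (-0.053859, -0.029453)  (running Σ = (-0.239305, -0.001918))
  m=5: (0.243675, 0.104634) × (-0.123010, 0.078060) = (-0.038142, 0.006150)  (running Σ = (-0.277447, 0.004232))
  m=6: (0.438293, -0.062484) × (-0.264376, 0.213160) = (-0.102555, 0.109946)  (running Σ = (-0.380002, 0.114177))
  m=7: (0.206318, -0.169868) × (0.301434, -0.305226) = (0.010343, -0.114177)  (running Σ = (-0.369659, 0.000000))
Total Σ_m = (-0.369659, 0.000000). Multiply by 0.837758: (-0.309685, 0.000000). P_7(cos γ) = -0.309685

-0.309685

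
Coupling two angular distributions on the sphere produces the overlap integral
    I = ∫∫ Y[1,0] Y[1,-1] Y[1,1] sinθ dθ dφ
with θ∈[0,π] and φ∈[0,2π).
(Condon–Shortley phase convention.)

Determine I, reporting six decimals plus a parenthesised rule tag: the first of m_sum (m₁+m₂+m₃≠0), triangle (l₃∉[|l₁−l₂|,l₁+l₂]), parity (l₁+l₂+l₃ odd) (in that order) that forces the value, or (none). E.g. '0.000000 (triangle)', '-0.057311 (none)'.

0.000000 (parity)

L=3 odd ⇒ parity kills the (l;000) factor ⇒ I = 0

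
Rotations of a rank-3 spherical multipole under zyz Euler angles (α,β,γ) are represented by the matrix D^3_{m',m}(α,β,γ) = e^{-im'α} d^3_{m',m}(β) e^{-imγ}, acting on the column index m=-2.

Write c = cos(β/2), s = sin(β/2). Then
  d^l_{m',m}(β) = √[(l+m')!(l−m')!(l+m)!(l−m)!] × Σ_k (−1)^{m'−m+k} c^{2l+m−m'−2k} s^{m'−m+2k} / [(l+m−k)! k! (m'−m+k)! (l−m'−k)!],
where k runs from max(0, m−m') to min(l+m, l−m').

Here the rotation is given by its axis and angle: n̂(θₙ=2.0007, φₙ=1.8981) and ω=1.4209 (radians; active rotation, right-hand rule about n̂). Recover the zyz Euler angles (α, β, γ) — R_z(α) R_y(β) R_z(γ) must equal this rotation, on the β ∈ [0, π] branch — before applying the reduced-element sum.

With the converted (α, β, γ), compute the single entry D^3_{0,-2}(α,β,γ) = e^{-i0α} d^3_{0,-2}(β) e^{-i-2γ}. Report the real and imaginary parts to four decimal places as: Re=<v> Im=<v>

Axis–angle → zyz. n̂ = (sinθₙcosφₙ, sinθₙsinφₙ, cosθₙ) = (-0.292237, +0.860749, -0.416783), ω = 1.4209.
R = I cosω + sinω [n̂]ₓ + (1−cosω) n̂n̂ᵀ gives
  R = [+0.221985, +0.198131, +0.954708; -0.626088, +0.779584, -0.016212; -0.747487, -0.594133, +0.297103]
β = atan2(√(R₁₃²+R₂₃²), R₃₃) = 1.269139; α = atan2(R₂₃, R₁₃) mod 2π = 6.266206; γ = atan2(R₃₂, −R₃₁) mod 2π = 5.611598
Split into d^3_{0,-2}(β=1.2691) × two z-phases.
Half-angle: c=0.805327, s=0.592831. N=√(6·6·1·120)=65.726707
The bounds max(0,m−m')=0 and min(l+m,l−m')=1 give 2 terms
  k=0: (−1)^2·65.7267/(12)·0.8053^4·0.5928^2 = +0.809676
  k=1: (−1)^3·65.7267/(12)·0.8053^2·0.5928^4 = -0.438761
d^3_{0,-2}(1.2691) = +0.809676 -0.438761 = +0.370915
Attach z-rotation phases: D = e^{-i(0)(6.2662)}·(+0.370915)·e^{-i(-2)(5.6116)} = +0.083701-0.361347i

Re=0.0837 Im=-0.3613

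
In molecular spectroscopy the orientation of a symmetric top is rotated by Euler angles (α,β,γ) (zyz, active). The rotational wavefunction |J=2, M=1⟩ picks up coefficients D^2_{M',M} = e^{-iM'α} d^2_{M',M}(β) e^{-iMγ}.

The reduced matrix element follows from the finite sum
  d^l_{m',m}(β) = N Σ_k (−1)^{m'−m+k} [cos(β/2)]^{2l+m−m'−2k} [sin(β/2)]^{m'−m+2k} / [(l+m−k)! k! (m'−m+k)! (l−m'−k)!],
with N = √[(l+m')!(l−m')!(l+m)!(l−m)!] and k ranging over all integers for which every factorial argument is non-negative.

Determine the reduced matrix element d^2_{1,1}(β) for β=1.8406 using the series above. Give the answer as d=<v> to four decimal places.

d^2_{1,1}(β=1.8406) via the finite sum:
Half-angle: c=0.605581, s=0.795783. N=√(6·1·6·1)=6.000000
k∈{0,1} keeps every argument non-negative
  k=0: (−1)^0·6.0000/(6)·0.6056^4·0.7958^0 = +0.134490
  k=1: (−1)^1·6.0000/(2)·0.6056^2·0.7958^2 = -0.696716
d^2_{1,1}(1.8406) = +0.134490 -0.696716 = -0.562226

d=-0.5622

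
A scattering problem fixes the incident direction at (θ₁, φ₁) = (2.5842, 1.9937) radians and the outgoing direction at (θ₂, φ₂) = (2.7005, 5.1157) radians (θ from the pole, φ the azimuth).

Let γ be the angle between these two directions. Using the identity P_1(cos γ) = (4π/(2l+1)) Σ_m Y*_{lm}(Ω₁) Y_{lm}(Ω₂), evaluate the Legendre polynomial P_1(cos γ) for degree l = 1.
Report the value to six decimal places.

0.541620

Term-by-term m-sum for l=1 (normalisation 4π/3 = 4.188790):
  m=-1: Y*=-0.075006+0.166657i  Y=+0.057889+0.135667i  product -0.026952-0.000528i
  m=+0: Y*=-0.414646-0.000000i  Y=-0.441836+0.000000i  product +0.183206+0.000000i
  m=+1: Y*=+0.075006+0.166657i  Y=-0.057889+0.135667i  product -0.026952+0.000528i
Σ over m = +0.129302+0.000000i; ×(4π/3) → +0.541620+0.000000i. Real part: 0.541620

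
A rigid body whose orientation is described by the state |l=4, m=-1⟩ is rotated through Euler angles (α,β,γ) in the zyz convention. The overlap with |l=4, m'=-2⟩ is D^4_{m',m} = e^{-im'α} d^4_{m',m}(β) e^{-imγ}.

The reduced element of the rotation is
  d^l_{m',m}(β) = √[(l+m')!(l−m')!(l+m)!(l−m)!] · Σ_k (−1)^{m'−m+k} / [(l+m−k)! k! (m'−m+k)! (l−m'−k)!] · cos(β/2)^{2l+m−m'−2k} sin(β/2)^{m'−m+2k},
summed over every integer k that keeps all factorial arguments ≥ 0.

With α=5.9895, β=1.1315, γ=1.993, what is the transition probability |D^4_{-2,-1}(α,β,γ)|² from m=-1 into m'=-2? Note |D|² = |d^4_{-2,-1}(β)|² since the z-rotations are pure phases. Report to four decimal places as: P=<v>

P=0.1085

First d^4_{-2,-1}(β=1.1315), then the phase factors e^{-i(-2)α} and e^{-i(-1)γ}:
With c≡cos(β/2)=0.844187 and s≡sin(β/2)=0.536049, N=[2·720·6·120]^{1/2}=1018.233765
Admissible k: 1..3 (factorial args all ≥0)
  k=1: (−1)^0·1018.2338/(240)·0.8442^7·0.5360^1 = +0.694881
  k=2: (−1)^1·1018.2338/(48)·0.8442^5·0.5360^3 = -1.400918
  k=3: (−1)^2·1018.2338/(72)·0.8442^3·0.5360^5 = +0.376577
d^4_{-2,-1}(1.1315) = +0.694881 -1.400918 +0.376577 = -0.329460
|D^4_{-2,-1}|² = |d^4_{-2,-1}(β)|² = (-0.329460)² = 0.108544 (the z-rotation phases have unit modulus)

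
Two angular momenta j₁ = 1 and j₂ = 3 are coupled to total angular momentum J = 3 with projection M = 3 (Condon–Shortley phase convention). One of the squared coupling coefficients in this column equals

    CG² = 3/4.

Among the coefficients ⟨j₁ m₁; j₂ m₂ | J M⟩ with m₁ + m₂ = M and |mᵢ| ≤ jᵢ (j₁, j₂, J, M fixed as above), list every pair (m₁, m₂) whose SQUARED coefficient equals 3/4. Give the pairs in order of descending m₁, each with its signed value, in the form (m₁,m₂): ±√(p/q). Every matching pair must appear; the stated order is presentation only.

Admissible pairs with m₁+m₂ = M = 3: (0,3), (1,2)
  (m₁,m₂)=(1,2): CG² = 1/4, CG = +√(1/4)
  (m₁,m₂)=(0,3): CG² = 3/4, CG = −√(3/4)   ← matches the target
Pairs with CG² = 3/4: (0,3): −√(3/4)

(0,3): −√(3/4)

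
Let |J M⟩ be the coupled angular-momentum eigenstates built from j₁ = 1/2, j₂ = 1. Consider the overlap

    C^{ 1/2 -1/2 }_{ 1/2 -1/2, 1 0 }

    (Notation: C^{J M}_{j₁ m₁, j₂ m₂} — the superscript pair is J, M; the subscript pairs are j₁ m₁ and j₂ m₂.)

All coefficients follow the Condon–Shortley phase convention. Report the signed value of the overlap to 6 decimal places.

√[2·1!0!1!/3! · 0!1!1!1!0!1!] = √(1/3)
  +(−1)^1/∏(1,0,0,0,0,1)! = -1  (running -1)
⟨..|..⟩ = √(1/3)·(-1) = -0.577350

-0.577350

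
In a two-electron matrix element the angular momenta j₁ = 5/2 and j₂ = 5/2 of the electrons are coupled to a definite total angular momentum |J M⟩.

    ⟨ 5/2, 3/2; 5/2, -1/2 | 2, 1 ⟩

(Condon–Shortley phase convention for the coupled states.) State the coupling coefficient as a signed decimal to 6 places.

√[5·3!2!2!/8! · 4!1!2!3!3!1!] = √(36/7)
  +(−1)^0/∏(0,3,1,2,1,0)! = 1/12  (running 1/12)
  +(−1)^1/∏(1,2,0,1,2,1)! = -1/4  (running -1/6)
⟨..|..⟩ = √(36/7)·(-1/6) = -0.377964

−√(1/7) = -0.377964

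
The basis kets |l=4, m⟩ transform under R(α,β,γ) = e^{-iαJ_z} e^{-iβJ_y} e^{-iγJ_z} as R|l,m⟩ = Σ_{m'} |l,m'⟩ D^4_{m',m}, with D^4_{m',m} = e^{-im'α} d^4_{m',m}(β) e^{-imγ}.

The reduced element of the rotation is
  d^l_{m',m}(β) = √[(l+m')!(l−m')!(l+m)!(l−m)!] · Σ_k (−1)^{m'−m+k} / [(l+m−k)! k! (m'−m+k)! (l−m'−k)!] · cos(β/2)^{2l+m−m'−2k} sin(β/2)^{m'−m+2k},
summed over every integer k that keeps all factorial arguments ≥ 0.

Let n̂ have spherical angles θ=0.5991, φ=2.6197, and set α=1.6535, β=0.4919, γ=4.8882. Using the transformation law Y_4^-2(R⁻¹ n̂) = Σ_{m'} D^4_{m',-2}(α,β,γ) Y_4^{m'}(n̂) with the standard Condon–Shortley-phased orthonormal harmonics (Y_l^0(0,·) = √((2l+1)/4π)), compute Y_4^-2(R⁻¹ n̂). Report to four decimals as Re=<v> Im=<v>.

Re=0.3330 Im=-0.0347

Need the full column D^4_{m',-2} for m'=−4..4 at α=1.6535, β=0.4919, γ=4.8882.
cos(β/2)=0.969906, sin(β/2)=0.243478
d^4_{-4,-2}: single k=2 term ⇒ +0.261142;  D = -0.202656-0.164699i
d^4_{-3,-2}: k∈[1..2] ⇒ +0.735584 -0.139063 = +0.596521;  D = -0.336690+0.492420i
d^4_{-2,-2}: k∈[0..2] ⇒ +0.783139 -0.592215 +0.046650 = +0.237574;  D = +0.206521+0.117433i
d^4_{-1,-2}: k∈[0..2] ⇒ -0.834074 +0.262805 -0.011041 = -0.582310;  D = -0.245035+0.528245i
d^4_{0,-2}: k∈[0..2] ⇒ +0.468187 -0.078677 +0.001859 = +0.391369;  D = -0.367423-0.134796i
d^4_{1,-2}: k∈[0..2] ⇒ -0.175203 +0.016561 -0.000209 = -0.158851;  D = +0.042205-0.153142i
d^4_{2,-2}: k∈[0..2] ⇒ +0.046650 -0.002352 +0.000012 = +0.044310;  D = +0.043544+0.008204i
d^4_{3,-2}: k∈[0..1] ⇒ -0.008763 +0.000184 = -0.008579;  D = -0.000886+0.008533i
d^4_{4,-2}: single k=0 term ⇒ +0.001037;  D = -0.001037-0.000022i
Y_4^{m'}(θ=0.5991,φ=2.6197) and Σ D·Y over m':
  (-0.2027-0.1647i)·(-0.0221+0.0389i)  (-0.3367+0.4924i)·(-0.0009-0.1853i)  (+0.2065+0.1174i)·(+0.2019+0.3470i)  (-0.2450+0.5282i)·(-0.3388-0.1949i)  (-0.3674-0.1348i)·(-0.1249+0.0000i)  (+0.0422-0.1531i)·(+0.3388-0.1949i)  (+0.0435+0.0082i)·(+0.2019-0.3470i)  (-0.0009+0.0085i)·(+0.0009-0.1853i)  (-0.0010-0.0000i)·(-0.0221-0.0389i)
Y_4^-2(R⁻¹ n̂) = +0.332963-0.034693i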